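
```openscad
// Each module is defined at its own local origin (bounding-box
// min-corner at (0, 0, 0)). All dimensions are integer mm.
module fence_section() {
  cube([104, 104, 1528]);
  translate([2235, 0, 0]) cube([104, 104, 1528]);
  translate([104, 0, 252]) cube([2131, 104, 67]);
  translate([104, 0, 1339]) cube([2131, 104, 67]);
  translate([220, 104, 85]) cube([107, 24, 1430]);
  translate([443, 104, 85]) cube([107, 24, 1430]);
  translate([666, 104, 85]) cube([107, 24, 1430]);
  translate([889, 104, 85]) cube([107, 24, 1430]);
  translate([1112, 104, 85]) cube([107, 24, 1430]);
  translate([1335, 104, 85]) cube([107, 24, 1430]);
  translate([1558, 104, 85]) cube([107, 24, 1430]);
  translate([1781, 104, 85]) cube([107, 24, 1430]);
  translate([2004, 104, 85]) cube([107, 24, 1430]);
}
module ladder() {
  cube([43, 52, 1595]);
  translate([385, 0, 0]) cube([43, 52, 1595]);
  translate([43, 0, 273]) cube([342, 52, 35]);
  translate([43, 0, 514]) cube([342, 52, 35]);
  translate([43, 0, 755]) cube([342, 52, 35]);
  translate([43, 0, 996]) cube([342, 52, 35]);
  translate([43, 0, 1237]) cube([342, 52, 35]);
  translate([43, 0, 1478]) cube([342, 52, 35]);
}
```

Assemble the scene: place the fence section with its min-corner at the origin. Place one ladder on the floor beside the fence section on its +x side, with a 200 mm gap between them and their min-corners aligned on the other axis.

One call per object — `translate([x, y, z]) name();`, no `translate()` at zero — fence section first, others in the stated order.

fence_section();
translate([2539, 0, 0]) ladder();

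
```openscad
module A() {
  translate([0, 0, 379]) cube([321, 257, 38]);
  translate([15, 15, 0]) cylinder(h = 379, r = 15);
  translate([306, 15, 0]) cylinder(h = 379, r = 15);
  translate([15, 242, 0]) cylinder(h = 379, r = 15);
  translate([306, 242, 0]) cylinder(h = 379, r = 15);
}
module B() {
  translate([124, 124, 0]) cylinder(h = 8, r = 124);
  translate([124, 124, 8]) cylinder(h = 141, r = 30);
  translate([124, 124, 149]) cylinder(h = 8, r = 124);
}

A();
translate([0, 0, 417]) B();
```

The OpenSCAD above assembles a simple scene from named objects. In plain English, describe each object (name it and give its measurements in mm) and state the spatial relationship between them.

A is a four-legged stool. The seat is 321×257 mm, 38 mm thick, top at z = 417 mm. It stands on four round legs, each 30 mm in diameter, from z = 0 to the seat underside, each leg's axis is inset half a diameter from the nearest pair of seat edges (so the leg's bounding box is flush with the corner).

B is a spool: two coaxial disc flanges of radius 124 mm and thickness 8 mm, joined by a core cylinder of radius 30 mm and height 141 mm. The lower flange rests on z = 0 and the three cylinders share a vertical axis.

The spool is on top of the stool.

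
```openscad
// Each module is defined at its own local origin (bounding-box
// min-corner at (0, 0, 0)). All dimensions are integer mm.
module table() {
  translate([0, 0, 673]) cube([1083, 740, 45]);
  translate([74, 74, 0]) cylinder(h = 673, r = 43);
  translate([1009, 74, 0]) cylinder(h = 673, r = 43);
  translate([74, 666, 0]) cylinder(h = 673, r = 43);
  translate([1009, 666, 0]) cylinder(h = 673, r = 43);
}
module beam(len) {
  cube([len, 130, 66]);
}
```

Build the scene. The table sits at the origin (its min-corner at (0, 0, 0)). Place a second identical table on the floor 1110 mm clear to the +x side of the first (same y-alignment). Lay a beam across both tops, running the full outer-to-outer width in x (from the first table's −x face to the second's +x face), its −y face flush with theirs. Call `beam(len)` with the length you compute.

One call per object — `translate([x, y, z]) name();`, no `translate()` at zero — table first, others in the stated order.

table();
translate([2193, 0, 0]) table();
translate([0, 0, 718]) beam(3276);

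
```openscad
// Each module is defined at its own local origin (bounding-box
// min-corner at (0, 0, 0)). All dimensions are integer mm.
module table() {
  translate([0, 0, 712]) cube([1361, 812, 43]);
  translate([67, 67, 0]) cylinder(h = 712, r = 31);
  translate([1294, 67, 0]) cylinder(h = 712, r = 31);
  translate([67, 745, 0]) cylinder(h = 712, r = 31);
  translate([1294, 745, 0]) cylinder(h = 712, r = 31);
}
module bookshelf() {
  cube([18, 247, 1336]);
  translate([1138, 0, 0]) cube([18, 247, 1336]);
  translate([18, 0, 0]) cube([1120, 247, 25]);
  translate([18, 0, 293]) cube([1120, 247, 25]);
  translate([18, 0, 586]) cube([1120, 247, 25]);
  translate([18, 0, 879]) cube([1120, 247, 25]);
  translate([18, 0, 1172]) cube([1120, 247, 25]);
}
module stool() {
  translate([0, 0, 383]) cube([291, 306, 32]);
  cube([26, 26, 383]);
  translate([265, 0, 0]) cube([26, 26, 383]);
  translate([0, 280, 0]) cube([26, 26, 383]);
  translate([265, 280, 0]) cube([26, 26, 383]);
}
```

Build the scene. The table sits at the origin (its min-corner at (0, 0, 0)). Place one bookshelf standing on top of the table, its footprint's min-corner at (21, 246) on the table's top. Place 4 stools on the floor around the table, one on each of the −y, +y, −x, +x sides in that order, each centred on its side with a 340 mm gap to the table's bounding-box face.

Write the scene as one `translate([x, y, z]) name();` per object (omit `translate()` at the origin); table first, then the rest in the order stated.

table();
translate([21, 246, 755]) bookshelf();
translate([535, -646, 0]) stool();
translate([535, 1152, 0]) stool();
translate([-631, 253, 0]) stool();
translate([1701, 253, 0]) stool();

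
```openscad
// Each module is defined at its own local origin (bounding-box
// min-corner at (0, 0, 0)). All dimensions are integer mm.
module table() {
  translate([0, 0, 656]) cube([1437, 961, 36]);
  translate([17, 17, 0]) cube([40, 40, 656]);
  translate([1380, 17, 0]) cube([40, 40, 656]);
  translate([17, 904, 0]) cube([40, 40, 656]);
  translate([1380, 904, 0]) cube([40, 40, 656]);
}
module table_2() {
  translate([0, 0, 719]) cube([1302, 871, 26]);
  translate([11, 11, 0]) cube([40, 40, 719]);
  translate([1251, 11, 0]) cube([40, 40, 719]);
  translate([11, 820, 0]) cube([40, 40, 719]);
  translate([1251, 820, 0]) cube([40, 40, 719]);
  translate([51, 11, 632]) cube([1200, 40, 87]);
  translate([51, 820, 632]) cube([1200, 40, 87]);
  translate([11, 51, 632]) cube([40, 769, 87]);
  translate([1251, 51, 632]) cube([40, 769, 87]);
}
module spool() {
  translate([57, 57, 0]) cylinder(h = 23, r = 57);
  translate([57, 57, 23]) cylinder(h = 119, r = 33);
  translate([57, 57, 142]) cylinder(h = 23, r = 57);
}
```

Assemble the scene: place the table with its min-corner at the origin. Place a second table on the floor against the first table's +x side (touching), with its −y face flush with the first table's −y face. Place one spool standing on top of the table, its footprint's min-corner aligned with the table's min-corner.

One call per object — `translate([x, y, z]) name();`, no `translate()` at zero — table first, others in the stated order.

table();
translate([1437, 0, 0]) table_2();
translate([0, 0, 692]) spool();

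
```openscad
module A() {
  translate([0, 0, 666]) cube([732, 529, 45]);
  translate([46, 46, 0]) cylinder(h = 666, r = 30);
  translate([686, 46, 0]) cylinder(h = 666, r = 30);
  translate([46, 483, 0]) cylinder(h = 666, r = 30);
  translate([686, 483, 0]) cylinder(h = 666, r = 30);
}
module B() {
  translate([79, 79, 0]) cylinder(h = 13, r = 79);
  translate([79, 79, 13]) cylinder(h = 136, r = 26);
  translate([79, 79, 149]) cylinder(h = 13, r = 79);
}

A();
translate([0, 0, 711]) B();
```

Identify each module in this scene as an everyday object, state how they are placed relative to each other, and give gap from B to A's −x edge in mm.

The spool's min-x is at 0; the table's min-x is 0; gap = 0 mm.

A is a table. B is a spool. The spool is on top of the table. The gap from the spool to the table's −x edge is 0 mm.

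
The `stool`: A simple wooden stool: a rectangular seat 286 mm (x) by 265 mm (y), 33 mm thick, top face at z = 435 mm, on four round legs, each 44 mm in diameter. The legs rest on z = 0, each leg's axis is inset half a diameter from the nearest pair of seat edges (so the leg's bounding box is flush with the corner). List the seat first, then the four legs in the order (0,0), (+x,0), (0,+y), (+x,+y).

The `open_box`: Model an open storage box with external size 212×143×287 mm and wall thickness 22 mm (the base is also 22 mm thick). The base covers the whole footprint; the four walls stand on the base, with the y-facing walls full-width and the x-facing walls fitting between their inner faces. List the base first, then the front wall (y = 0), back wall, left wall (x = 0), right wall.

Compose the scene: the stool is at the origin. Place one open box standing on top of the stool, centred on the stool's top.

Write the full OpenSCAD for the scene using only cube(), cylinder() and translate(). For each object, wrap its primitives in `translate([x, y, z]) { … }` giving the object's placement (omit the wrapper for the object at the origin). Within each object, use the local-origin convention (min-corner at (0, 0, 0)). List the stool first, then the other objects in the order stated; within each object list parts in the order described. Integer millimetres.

translate([0, 0, 402]) cube([286, 265, 33]);
translate([22, 22, 0]) cylinder(h = 402, r = 22);
translate([264, 22, 0]) cylinder(h = 402, r = 22);
translate([22, 243, 0]) cylinder(h = 402, r = 22);
translate([264, 243, 0]) cylinder(h = 402, r = 22);
translate([37, 61, 435]) {
  cube([212, 143, 22]);
  translate([0, 0, 22]) cube([212, 22, 265]);
  translate([0, 121, 22]) cube([212, 22, 265]);
  translate([0, 22, 22]) cube([22, 99, 265]);
  translate([190, 22, 22]) cube([22, 99, 265]);
}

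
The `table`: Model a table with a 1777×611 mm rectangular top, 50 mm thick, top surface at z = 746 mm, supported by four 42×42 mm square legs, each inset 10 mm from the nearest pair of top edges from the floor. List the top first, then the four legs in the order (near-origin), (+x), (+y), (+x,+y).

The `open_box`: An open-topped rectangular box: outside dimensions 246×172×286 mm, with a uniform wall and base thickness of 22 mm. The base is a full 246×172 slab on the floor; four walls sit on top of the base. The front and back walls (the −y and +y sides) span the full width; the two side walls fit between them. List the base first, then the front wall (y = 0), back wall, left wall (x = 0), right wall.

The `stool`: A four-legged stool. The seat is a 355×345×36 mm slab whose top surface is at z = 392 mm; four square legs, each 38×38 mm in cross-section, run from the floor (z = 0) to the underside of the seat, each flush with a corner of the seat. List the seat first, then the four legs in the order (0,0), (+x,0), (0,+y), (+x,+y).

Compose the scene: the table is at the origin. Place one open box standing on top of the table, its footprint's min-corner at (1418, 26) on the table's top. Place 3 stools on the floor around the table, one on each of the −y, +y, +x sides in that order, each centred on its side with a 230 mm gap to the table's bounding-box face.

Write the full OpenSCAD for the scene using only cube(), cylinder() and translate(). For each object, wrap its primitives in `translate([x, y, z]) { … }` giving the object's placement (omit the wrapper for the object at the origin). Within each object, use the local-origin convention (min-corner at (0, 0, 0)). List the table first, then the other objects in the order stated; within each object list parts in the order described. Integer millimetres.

translate([0, 0, 696]) cube([1777, 611, 50]);
translate([10, 10, 0]) cube([42, 42, 696]);
translate([1725, 10, 0]) cube([42, 42, 696]);
translate([10, 559, 0]) cube([42, 42, 696]);
translate([1725, 559, 0]) cube([42, 42, 696]);
translate([1418, 26, 746]) {
  cube([246, 172, 22]);
  translate([0, 0, 22]) cube([246, 22, 264]);
  translate([0, 150, 22]) cube([246, 22, 264]);
  translate([0, 22, 22]) cube([22, 128, 264]);
  translate([224, 22, 22]) cube([22, 128, 264]);
}
translate([711, -575, 0]) {
  translate([0, 0, 356]) cube([355, 345, 36]);
  cube([38, 38, 356]);
  translate([317, 0, 0]) cube([38, 38, 356]);
  translate([0, 307, 0]) cube([38, 38, 356]);
  translate([317, 307, 0]) cube([38, 38, 356]);
}
translate([711, 841, 0]) {
  translate([0, 0, 356]) cube([355, 345, 36]);
  cube([38, 38, 356]);
  translate([317, 0, 0]) cube([38, 38, 356]);
  translate([0, 307, 0]) cube([38, 38, 356]);
  translate([317, 307, 0]) cube([38, 38, 356]);
}
translate([2007, 133, 0]) {
  translate([0, 0, 356]) cube([355, 345, 36]);
  cube([38, 38, 356]);
  translate([317, 0, 0]) cube([38, 38, 356]);
  translate([0, 307, 0]) cube([38, 38, 356]);
  translate([317, 307, 0]) cube([38, 38, 356]);
}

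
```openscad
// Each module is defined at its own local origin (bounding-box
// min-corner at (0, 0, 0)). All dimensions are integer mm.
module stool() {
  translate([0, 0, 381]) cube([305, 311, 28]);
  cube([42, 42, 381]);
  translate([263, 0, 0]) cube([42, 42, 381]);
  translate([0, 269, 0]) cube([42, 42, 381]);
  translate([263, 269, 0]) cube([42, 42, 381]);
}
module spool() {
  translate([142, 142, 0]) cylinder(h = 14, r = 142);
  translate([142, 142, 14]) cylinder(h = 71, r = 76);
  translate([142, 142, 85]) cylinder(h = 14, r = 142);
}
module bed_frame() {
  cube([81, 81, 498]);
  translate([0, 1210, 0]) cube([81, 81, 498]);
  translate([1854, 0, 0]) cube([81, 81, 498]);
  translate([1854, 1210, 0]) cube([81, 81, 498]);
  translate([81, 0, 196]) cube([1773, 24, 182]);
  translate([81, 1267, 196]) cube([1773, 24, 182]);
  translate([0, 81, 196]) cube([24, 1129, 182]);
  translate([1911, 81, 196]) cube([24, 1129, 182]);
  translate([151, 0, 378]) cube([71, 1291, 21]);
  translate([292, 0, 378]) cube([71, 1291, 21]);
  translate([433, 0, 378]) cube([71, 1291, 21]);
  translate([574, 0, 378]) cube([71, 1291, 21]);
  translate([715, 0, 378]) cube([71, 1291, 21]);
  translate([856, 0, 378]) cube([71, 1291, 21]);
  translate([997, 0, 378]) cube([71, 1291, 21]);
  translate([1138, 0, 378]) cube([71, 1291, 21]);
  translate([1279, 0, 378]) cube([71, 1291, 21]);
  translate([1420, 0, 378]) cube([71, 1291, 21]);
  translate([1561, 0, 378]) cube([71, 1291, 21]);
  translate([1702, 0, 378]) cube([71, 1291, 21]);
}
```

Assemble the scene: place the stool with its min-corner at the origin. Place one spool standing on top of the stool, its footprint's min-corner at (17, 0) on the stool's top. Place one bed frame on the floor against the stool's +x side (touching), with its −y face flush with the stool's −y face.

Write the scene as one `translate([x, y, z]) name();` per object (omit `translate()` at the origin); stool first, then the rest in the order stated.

stool();
translate([17, 0, 409]) spool();
translate([305, 0, 0]) bed_frame();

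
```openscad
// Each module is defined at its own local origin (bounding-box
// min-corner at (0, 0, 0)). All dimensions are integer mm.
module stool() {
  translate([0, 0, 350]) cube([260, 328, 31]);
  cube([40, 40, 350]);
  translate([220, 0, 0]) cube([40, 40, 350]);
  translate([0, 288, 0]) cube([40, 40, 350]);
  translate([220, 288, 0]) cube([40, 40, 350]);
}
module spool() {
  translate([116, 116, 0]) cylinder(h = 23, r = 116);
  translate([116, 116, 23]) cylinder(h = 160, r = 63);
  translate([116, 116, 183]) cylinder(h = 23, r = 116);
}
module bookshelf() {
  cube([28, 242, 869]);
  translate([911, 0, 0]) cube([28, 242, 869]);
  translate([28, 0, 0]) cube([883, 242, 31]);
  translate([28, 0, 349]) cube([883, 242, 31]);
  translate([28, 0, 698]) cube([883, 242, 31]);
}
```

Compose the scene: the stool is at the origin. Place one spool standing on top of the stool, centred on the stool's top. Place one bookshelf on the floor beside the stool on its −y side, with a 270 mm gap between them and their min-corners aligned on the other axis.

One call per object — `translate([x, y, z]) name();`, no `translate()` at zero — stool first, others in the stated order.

stool();
translate([14, 48, 381]) spool();
translate([0, -512, 0]) bookshelf();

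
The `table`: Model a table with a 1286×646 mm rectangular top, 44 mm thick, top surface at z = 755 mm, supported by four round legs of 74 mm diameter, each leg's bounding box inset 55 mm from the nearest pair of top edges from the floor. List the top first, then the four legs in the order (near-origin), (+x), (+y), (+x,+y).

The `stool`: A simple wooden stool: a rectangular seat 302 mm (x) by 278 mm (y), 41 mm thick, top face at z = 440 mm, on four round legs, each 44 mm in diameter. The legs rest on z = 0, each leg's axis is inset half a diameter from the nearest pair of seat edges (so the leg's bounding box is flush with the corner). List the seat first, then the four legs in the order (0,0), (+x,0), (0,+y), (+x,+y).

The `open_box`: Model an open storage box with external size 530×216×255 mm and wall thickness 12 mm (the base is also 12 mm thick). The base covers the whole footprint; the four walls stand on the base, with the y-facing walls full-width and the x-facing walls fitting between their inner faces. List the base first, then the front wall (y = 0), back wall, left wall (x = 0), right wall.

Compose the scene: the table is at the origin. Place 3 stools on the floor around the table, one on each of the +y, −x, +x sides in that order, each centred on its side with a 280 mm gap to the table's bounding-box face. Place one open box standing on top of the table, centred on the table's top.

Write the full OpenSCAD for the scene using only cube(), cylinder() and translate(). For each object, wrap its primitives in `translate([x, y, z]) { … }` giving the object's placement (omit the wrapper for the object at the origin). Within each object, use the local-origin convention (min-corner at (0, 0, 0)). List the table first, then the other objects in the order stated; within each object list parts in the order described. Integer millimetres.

translate([0, 0, 711]) cube([1286, 646, 44]);
translate([92, 92, 0]) cylinder(h = 711, r = 37);
translate([1194, 92, 0]) cylinder(h = 711, r = 37);
translate([92, 554, 0]) cylinder(h = 711, r = 37);
translate([1194, 554, 0]) cylinder(h = 711, r = 37);
translate([492, 926, 0]) {
  translate([0, 0, 399]) cube([302, 278, 41]);
  translate([22, 22, 0]) cylinder(h = 399, r = 22);
  translate([280, 22, 0]) cylinder(h = 399, r = 22);
  translate([22, 256, 0]) cylinder(h = 399, r = 22);
  translate([280, 256, 0]) cylinder(h = 399, r = 22);
}
translate([-582, 184, 0]) {
  translate([0, 0, 399]) cube([302, 278, 41]);
  translate([22, 22, 0]) cylinder(h = 399, r = 22);
  translate([280, 22, 0]) cylinder(h = 399, r = 22);
  translate([22, 256, 0]) cylinder(h = 399, r = 22);
  translate([280, 256, 0]) cylinder(h = 399, r = 22);
}
translate([1566, 184, 0]) {
  translate([0, 0, 399]) cube([302, 278, 41]);
  translate([22, 22, 0]) cylinder(h = 399, r = 22);
  translate([280, 22, 0]) cylinder(h = 399, r = 22);
  translate([22, 256, 0]) cylinder(h = 399, r = 22);
  translate([280, 256, 0]) cylinder(h = 399, r = 22);
}
translate([378, 215, 755]) {
  cube([530, 216, 12]);
  translate([0, 0, 12]) cube([530, 12, 243]);
  translate([0, 204, 12]) cube([530, 12, 243]);
  translate([0, 12, 12]) cube([12, 192, 243]);
  translate([518, 12, 12]) cube([12, 192, 243]);
}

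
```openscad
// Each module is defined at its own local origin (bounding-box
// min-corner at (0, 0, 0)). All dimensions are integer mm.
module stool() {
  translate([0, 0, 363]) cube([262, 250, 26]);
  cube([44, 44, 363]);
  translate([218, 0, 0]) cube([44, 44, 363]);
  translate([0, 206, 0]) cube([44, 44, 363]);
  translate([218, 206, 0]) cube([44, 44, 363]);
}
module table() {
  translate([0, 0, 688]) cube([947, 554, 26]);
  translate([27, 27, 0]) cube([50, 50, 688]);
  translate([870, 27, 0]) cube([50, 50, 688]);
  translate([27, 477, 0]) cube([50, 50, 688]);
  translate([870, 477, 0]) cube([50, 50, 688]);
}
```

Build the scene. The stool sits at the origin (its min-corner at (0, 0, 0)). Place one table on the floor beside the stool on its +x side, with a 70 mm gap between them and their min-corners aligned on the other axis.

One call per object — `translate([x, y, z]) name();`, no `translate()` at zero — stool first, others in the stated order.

stool();
translate([332, 0, 0]) table();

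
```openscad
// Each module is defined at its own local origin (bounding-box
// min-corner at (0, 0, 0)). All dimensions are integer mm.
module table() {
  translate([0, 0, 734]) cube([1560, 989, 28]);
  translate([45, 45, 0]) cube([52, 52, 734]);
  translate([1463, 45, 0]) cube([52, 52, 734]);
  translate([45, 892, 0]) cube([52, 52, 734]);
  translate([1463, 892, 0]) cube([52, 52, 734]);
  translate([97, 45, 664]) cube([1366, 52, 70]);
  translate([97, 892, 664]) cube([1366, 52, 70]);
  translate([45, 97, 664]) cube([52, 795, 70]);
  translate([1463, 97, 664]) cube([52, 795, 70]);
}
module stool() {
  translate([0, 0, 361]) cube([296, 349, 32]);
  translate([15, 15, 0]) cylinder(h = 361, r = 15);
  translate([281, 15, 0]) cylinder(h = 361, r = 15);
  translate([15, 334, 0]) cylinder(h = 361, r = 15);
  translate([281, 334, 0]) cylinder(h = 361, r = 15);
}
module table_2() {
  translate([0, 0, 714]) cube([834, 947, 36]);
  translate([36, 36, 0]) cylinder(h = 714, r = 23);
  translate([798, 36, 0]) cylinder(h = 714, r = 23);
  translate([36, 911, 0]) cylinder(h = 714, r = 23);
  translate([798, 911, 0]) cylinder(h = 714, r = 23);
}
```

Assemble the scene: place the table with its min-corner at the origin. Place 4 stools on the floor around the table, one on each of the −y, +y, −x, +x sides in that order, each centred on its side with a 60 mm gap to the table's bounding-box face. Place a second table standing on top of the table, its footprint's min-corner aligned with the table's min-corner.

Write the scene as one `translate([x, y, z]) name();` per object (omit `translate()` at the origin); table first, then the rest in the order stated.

table();
translate([632, -409, 0]) stool();
translate([632, 1049, 0]) stool();
translate([-356, 320, 0]) stool();
translate([1620, 320, 0]) stool();
translate([0, 0, 762]) table_2();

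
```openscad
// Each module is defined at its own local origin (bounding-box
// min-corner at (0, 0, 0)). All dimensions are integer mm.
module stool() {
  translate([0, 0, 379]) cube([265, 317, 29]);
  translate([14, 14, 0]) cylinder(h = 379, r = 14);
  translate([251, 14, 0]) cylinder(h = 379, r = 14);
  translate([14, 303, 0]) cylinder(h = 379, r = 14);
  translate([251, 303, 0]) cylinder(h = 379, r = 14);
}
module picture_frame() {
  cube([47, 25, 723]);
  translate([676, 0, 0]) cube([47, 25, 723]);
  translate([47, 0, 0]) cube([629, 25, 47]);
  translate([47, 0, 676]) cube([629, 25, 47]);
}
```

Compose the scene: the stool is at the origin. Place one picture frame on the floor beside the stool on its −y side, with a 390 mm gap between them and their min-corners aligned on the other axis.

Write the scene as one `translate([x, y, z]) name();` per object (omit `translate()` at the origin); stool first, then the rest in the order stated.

stool();
translate([0, -415, 0]) picture_frame();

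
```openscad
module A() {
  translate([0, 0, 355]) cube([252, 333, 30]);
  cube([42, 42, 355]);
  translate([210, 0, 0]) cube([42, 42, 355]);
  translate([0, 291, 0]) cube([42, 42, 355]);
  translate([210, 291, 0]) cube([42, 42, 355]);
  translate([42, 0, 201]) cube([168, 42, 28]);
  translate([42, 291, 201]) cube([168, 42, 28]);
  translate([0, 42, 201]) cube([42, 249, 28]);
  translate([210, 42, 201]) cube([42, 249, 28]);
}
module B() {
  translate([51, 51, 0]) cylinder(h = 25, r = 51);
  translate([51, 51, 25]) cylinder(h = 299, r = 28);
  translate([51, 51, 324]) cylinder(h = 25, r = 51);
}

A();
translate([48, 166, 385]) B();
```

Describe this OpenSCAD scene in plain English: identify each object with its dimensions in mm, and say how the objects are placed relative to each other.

A is a simple wooden stool: a rectangular seat 252 mm (x) by 333 mm (y), 30 mm thick, top face at z = 385 mm, on four square legs, each 42×42 mm in cross-section. The legs rest on z = 0, each flush with a corner of the seat. Four stretchers, 42 mm wide and 28 mm tall, connect adjacent legs with their undersides at z = 201 mm, each running between the inner faces of the legs it joins and aligned with the legs' outer faces on the other axis.

B is a spool: two coaxial disc flanges of radius 51 mm and thickness 25 mm, joined by a core cylinder of radius 28 mm and height 299 mm. The lower flange rests on z = 0 and the three cylinders share a vertical axis.

The spool is on top of the stool.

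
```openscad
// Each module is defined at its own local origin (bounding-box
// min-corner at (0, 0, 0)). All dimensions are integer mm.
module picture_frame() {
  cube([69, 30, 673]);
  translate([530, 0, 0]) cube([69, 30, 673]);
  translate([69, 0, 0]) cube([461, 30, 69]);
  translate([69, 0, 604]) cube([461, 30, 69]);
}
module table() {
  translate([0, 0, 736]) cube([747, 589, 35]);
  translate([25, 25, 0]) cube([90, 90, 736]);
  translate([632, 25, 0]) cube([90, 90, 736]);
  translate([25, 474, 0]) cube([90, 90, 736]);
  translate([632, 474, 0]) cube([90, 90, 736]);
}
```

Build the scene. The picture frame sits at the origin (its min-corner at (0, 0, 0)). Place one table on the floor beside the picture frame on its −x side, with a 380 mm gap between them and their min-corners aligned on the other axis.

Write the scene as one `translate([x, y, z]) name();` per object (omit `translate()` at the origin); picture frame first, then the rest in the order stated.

picture_frame();
translate([-1127, 0, 0]) table();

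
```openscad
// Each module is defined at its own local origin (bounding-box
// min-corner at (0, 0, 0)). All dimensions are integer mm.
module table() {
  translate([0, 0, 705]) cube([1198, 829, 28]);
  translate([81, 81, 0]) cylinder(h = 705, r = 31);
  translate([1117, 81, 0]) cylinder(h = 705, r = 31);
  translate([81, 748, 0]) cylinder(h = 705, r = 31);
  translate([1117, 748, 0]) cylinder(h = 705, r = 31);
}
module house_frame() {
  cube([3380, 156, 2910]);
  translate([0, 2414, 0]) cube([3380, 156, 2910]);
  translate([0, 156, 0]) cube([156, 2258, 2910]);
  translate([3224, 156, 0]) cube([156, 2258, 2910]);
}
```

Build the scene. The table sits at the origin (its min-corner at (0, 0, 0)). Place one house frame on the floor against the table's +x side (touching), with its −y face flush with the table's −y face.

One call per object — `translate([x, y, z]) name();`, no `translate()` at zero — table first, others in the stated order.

table();
translate([1198, 0, 0]) house_frame();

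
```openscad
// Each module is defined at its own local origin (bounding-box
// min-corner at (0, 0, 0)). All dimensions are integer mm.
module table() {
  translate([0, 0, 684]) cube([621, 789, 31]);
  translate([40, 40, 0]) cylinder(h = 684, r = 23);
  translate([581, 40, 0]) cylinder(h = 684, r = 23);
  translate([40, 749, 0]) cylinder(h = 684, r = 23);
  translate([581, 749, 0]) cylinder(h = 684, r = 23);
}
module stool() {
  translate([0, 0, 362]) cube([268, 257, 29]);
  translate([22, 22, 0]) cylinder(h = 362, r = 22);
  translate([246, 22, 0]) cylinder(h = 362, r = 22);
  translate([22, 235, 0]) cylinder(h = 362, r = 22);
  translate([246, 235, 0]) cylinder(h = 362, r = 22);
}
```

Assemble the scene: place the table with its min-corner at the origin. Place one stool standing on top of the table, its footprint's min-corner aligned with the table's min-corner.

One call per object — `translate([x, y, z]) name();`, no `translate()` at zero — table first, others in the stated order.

table();
translate([0, 0, 715]) stool();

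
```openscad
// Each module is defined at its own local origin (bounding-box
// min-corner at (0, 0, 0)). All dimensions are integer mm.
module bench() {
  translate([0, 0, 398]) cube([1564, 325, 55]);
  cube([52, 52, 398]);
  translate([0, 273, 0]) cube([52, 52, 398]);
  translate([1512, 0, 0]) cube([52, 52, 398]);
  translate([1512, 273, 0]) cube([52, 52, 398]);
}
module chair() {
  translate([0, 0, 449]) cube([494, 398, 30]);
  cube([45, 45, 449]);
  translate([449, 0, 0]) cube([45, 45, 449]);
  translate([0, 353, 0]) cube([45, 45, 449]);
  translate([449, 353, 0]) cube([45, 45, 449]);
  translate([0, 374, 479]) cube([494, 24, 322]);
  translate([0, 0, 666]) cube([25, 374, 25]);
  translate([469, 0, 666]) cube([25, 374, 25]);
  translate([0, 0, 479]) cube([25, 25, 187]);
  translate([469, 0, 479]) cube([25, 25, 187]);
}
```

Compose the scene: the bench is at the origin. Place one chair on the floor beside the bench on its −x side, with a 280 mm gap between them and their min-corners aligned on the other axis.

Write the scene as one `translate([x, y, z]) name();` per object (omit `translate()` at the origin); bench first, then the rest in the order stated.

bench();
translate([-774, 0, 0]) chair();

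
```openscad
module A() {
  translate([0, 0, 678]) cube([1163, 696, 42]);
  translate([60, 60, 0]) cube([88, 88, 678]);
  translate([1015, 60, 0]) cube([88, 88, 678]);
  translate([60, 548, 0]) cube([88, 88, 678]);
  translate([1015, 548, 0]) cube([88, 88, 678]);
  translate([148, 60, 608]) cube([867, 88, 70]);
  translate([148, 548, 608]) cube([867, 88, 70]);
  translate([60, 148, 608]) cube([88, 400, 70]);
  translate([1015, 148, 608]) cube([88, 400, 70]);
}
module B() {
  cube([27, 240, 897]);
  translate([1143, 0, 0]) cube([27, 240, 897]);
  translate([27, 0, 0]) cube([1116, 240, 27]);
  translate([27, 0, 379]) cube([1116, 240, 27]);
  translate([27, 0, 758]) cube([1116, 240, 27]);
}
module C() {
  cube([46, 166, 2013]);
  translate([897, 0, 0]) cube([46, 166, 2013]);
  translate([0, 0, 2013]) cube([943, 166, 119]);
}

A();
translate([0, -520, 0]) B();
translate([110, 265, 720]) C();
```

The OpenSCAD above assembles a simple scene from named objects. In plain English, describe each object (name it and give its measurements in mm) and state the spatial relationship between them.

A is a table with a 1163×696 mm rectangular top, 42 mm thick, top surface at z = 720 mm, supported by four 88×88 mm square legs, each inset 60 mm from the nearest pair of top edges, running from the floor. Four apron rails, 88 mm thick and 70 mm tall, run between adjacent legs with their top edges flush with the underside of the top and their outer faces flush with the legs' outer faces.

B is an open bookshelf. Two side panels, each 27 mm thick, 240 mm deep and 897 mm tall, stand 1170 mm apart (outside-to-outside). Between them sit 3 shelves, each 27 mm thick and 240 mm deep, spanning the full gap between the sides. The bottom shelf rests on the floor (its underside at z = 0) and the clear gap between one shelf's top and the next shelf's underside is 352 mm.

C is a rectangular door frame: two vertical jambs of 46×166 mm section, 2013 mm tall, with a clear opening 851 mm wide between their inner faces. A header 119 mm tall and 166 mm deep lies on top of the jambs and spans the full outside width.

The bookshelf is on the floor beside the table on its −y side. The door frame is on top of the table, centred.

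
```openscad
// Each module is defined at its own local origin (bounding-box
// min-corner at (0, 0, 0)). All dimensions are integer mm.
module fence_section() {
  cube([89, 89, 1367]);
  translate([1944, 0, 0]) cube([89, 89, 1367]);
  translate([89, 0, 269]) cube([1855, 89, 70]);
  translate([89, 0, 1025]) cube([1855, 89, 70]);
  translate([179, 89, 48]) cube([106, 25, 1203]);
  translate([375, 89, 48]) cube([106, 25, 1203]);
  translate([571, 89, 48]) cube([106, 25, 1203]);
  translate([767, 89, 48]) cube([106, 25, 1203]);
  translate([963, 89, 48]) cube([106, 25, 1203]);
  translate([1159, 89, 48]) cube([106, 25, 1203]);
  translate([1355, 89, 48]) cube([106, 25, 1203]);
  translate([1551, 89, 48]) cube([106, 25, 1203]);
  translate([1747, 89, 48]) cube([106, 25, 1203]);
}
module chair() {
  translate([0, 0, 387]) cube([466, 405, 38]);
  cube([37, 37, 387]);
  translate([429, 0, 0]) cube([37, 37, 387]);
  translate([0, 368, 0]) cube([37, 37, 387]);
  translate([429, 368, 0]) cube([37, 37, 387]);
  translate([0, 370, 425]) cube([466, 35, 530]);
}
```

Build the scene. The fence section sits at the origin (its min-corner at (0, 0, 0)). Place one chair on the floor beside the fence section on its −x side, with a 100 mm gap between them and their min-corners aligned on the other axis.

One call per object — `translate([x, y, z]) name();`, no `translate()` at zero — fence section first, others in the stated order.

fence_section();
translate([-566, 0, 0]) chair();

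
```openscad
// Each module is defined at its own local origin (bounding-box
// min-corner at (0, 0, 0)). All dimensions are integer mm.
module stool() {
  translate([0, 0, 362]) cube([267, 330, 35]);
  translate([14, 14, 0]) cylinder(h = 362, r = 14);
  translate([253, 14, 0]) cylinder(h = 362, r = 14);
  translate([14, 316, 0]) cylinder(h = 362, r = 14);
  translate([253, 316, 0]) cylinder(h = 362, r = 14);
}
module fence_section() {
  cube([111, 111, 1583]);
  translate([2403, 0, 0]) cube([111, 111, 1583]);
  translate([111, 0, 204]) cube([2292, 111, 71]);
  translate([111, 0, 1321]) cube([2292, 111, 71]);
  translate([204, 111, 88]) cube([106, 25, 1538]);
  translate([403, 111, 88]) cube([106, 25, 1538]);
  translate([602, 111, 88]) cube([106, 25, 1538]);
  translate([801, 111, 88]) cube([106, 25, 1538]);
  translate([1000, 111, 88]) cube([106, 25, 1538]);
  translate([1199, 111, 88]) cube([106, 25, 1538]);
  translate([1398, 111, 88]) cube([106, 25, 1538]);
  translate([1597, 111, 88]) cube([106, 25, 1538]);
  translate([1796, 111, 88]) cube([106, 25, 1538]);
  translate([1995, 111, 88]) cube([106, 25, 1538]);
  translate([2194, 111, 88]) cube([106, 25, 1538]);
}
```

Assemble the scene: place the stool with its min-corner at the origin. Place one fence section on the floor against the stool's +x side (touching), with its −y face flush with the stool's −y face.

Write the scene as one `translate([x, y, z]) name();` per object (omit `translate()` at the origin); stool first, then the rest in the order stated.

stool();
translate([267, 0, 0]) fence_section();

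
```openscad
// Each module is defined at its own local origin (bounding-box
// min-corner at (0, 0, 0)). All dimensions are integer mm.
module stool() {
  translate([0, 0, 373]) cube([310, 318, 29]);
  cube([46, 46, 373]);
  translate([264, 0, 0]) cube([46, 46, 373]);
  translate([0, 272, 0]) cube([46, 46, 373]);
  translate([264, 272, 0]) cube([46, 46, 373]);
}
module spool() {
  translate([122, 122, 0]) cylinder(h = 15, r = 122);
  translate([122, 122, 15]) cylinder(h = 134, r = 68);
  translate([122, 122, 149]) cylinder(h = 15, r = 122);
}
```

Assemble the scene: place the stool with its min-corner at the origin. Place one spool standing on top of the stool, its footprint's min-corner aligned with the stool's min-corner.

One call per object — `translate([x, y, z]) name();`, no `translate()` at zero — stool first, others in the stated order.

stool();
translate([0, 0, 402]) spool();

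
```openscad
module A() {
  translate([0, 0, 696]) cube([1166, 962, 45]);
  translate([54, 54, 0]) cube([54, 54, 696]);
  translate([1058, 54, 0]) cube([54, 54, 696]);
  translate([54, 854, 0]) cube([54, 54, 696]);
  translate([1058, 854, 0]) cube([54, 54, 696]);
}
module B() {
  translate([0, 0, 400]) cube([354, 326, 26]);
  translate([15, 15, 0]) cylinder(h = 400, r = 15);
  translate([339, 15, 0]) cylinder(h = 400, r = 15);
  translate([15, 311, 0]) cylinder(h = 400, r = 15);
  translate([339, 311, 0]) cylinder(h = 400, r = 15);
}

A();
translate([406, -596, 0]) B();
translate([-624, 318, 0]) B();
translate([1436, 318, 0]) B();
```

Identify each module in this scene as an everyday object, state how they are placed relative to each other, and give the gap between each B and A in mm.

A is a table. B is a stool. Three stools sit around the table at the −y, −x, +x sides. The gap between each stool and the table is 270 mm.

Each stool's nearest face is 270 mm from the table's bounding box.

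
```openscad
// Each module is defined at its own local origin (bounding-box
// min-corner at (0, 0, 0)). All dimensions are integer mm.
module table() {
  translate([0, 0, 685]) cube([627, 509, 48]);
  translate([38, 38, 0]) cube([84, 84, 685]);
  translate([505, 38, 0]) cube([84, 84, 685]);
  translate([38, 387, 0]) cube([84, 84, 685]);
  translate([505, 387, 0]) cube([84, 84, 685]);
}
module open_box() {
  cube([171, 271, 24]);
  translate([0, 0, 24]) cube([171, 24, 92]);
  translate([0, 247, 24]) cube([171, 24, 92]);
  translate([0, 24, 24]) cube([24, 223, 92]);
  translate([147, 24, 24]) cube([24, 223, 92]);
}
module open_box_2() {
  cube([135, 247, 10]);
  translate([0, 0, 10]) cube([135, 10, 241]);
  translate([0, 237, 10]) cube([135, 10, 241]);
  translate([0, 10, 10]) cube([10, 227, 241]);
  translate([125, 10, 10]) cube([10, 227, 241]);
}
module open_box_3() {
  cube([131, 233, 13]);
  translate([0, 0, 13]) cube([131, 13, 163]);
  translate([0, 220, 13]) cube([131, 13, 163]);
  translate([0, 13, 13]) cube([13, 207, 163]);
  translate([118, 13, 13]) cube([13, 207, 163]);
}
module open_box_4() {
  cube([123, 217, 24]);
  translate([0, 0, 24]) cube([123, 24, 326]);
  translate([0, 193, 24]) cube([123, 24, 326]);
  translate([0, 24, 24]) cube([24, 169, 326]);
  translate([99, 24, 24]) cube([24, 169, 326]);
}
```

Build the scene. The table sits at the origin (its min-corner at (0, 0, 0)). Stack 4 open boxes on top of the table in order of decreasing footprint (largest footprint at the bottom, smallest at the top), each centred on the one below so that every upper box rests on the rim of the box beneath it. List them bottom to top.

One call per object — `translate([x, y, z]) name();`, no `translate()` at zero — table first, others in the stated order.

table();
translate([228, 119, 733]) open_box();
translate([246, 131, 849]) open_box_2();
translate([248, 138, 1100]) open_box_3();
translate([252, 146, 1276]) open_box_4();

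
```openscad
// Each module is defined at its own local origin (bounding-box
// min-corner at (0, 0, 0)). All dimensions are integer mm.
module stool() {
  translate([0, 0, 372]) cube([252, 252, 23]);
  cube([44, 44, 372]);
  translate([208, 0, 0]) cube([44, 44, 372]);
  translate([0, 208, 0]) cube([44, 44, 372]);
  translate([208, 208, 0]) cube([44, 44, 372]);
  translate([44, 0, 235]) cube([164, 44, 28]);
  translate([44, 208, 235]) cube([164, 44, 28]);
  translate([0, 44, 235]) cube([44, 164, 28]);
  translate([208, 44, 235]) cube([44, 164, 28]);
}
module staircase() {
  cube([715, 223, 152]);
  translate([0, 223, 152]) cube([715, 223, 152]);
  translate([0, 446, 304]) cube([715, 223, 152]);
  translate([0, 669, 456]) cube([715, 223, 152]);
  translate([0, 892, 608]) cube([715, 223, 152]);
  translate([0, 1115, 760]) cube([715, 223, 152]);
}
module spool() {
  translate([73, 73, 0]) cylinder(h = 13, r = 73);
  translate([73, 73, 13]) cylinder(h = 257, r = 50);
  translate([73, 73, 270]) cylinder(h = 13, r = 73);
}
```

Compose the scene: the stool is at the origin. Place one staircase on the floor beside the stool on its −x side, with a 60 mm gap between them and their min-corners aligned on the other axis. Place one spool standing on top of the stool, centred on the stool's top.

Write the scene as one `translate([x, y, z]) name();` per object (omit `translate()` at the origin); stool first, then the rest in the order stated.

stool();
translate([-775, 0, 0]) staircase();
translate([53, 53, 395]) spool();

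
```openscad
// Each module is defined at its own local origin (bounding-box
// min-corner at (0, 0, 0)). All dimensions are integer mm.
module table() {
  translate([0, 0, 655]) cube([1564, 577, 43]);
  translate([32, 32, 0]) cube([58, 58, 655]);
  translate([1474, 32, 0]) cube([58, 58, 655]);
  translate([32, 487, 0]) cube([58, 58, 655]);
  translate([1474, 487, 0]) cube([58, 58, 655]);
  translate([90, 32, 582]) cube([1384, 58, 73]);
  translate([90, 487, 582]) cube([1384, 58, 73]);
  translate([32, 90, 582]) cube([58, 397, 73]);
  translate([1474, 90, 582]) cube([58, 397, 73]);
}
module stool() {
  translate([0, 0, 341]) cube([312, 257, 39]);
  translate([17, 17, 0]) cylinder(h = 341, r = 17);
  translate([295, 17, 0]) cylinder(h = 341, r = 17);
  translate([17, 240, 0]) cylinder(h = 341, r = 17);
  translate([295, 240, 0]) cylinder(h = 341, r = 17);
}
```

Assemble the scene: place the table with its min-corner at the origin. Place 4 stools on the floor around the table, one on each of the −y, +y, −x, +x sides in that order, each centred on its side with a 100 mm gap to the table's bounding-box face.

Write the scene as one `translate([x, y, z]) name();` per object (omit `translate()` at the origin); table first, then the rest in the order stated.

table();
translate([626, -357, 0]) stool();
translate([626, 677, 0]) stool();
translate([-412, 160, 0]) stool();
translate([1664, 160, 0]) stool();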